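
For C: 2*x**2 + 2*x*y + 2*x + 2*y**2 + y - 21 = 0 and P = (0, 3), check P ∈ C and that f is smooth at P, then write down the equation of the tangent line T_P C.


Tangent line at P: 8*x + 13*y - 39 = 0.

Step 1: f(0, 3) = 0, so P lies on C.
Step 2: partial derivatives
  f_x(x, y) = 4*x + 2*y + 2, f_y(x, y) = 2*x + 4*y + 1.
  f_x(P) = 8, f_y(P) = 13 (gradient nonzero, so P is smooth).
Step 3: tangent line at P: 8·(x − 0) + 13·(y − 3) = 0.
Expanding: 8*x + 13*y - 39 = 0.


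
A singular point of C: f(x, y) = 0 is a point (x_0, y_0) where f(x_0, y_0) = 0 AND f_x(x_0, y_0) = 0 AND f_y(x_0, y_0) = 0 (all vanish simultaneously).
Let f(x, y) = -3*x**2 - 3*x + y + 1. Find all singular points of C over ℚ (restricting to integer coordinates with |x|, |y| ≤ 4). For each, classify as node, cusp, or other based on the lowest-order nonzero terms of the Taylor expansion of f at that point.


No singular points in the scanned grid; C is smooth there.

Compute partial derivatives:
  f_x = -6*x - 3.
  f_y = 1.
f_y = 1 is a nonzero constant, so f_y never vanishes: no point (x, y) can satisfy f = f_x = f_y = 0. In particular no (x, y) ∈ {−4, ..., 4}² is singular; the curve is smooth.


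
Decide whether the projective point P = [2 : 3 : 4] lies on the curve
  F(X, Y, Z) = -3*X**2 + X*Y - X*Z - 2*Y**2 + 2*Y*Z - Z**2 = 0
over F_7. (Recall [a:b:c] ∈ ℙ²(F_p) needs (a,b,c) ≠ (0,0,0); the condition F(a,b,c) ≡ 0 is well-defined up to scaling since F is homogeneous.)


F(2,3,4) ≡ 4 (mod 7); P is NOT on the curve.

Evaluate F(2, 3, 4) term-by-term (mod 7).
  -3*X**2 ↦ -3·4·1·1 = -12
  X*Y ↦ 1·2·3·1 = 6
  -X*Z ↦ -1·2·1·4 = -8
  -2*Y**2 ↦ -2·1·9·1 = -18
  2*Y*Z ↦ 2·1·3·4 = 24
  -Z**2 ↦ -1·1·1·16 = -16
Sum: F(2, 3, 4) = (-12) + (6) + (-8) + (-18) + (24) + (-16) = -24.
Reducing mod 7: -24 ≡ 4 (mod 7).
Since F(a, b, c) ≡ 4 ≠ 0 (mod 7), P does NOT lie on the curve.


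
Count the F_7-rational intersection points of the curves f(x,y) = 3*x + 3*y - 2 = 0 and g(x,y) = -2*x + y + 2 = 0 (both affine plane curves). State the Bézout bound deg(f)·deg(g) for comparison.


Common zeros: {(4, 6)}; count = 1; Bézout bound = 1.

deg(f) = 1, deg(g) = 1, so Bézout bound = 1.
Scan x ∈ F_7. For each x, list the y ∈ F_7 with f(x, y) ≡ 0 and those with g(x, y) ≡ 0 (mod 7); the common zeros in that column are the intersection.
  x = 0: f ≡ 0 at y ∈ {3}; g ≡ 0 at y ∈ {5}; common: ∅.
  x = 1: f ≡ 0 at y ∈ {2}; g ≡ 0 at y ∈ {0}; common: ∅.
  x = 2: f ≡ 0 at y ∈ {1}; g ≡ 0 at y ∈ {2}; common: ∅.
  x = 3: f ≡ 0 at y ∈ {0}; g ≡ 0 at y ∈ {4}; common: ∅.
  x = 4: f ≡ 0 at y ∈ {6}; g ≡ 0 at y ∈ {6}; common: {6}.
  x = 5: f ≡ 0 at y ∈ {5}; g ≡ 0 at y ∈ {1}; common: ∅.
  x = 6: f ≡ 0 at y ∈ {4}; g ≡ 0 at y ∈ {3}; common: ∅.
Collecting: common zeros = {(4, 6)}, so the count is 1.
Comparison with the Bézout bound: 1 ≤ 1 = deg(f)·deg(g), as expected for curves with no common component (the bound is attained).


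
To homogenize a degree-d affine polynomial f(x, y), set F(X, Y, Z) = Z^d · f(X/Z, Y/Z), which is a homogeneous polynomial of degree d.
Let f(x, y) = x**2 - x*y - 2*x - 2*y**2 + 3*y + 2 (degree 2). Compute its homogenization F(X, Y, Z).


F(X, Y, Z) = X**2 - X*Y - 2*X*Z - 2*Y**2 + 3*Y*Z + 2*Z**2

deg(f) = 2.
Substitute x = X/Z, y = Y/Z into f, then multiply by Z^2.
  monomial 1·x^2·y^0 ↦ 1·X^2·Y^0·Z^0.
  monomial -1·x^1·y^1 ↦ -1·X^1·Y^1·Z^0.
  monomial -2·x^1·y^0 ↦ -2·X^1·Y^0·Z^1.
  monomial -2·x^0·y^2 ↦ -2·X^0·Y^2·Z^0.
  monomial 3·x^0·y^1 ↦ 3·X^0·Y^1·Z^1.
  monomial 2·x^0·y^0 ↦ 2·X^0·Y^0·Z^2.
Collecting: F(X, Y, Z) = X**2 - X*Y - 2*X*Z - 2*Y**2 + 3*Y*Z + 2*Z**2.


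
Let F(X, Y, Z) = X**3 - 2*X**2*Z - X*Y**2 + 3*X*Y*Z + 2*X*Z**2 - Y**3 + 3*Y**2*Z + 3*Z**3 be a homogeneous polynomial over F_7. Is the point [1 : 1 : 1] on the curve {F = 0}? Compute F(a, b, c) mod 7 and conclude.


F(1,1,1) ≡ 1 (mod 7); P is NOT on the curve.

Evaluate F(1, 1, 1) term-by-term (mod 7).
  X**3 ↦ 1·1·1·1 = 1
  -2*X**2*Z ↦ -2·1·1·1 = -2
  -X*Y**2 ↦ -1·1·1·1 = -1
  3*X*Y*Z ↦ 3·1·1·1 = 3
  2*X*Z**2 ↦ 2·1·1·1 = 2
  -Y**3 ↦ -1·1·1·1 = -1
  3*Y**2*Z ↦ 3·1·1·1 = 3
  3*Z**3 ↦ 3·1·1·1 = 3
Sum: F(1, 1, 1) = (1) + (-2) + (-1) + (3) + (2) + (-1) + (3) + (3) = 8.
Reducing mod 7: 8 ≡ 1 (mod 7).
Since F(a, b, c) ≡ 1 ≠ 0 (mod 7), P does NOT lie on the curve.


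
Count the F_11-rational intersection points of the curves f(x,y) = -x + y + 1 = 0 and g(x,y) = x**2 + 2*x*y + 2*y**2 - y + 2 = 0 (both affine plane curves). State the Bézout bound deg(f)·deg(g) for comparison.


Common zeros: {(2, 1), (6, 5)}; count = 2; Bézout bound = 2.

deg(f) = 1, deg(g) = 2, so Bézout bound = 2.
Scan x ∈ F_11. For each x, list the y ∈ F_11 with f(x, y) ≡ 0 and those with g(x, y) ≡ 0 (mod 11); the common zeros in that column are the intersection.
  x = 0: f ≡ 0 at y ∈ {10}; g ≡ 0 at y ∈ ∅; common: ∅.
  x = 1: f ≡ 0 at y ∈ {0}; g ≡ 0 at y ∈ ∅; common: ∅.
  x = 2: f ≡ 0 at y ∈ {1}; g ≡ 0 at y ∈ {1, 3}; common: {1}.
  x = 3: f ≡ 0 at y ∈ {2}; g ≡ 0 at y ∈ {0, 3}; common: ∅.
  x = 4: f ≡ 0 at y ∈ {3}; g ≡ 0 at y ∈ {6, 7}; common: ∅.
  x = 5: f ≡ 0 at y ∈ {4}; g ≡ 0 at y ∈ ∅; common: ∅.
  x = 6: f ≡ 0 at y ∈ {5}; g ≡ 0 at y ∈ {5, 6}; common: {5}.
  x = 7: f ≡ 0 at y ∈ {6}; g ≡ 0 at y ∈ {1, 9}; common: ∅.
  x = 8: f ≡ 0 at y ∈ {7}; g ≡ 0 at y ∈ {0, 9}; common: ∅.
  x = 9: f ≡ 0 at y ∈ {8}; g ≡ 0 at y ∈ ∅; common: ∅.
  x = 10: f ≡ 0 at y ∈ {9}; g ≡ 0 at y ∈ ∅; common: ∅.
Collecting: common zeros = {(2, 1), (6, 5)}, so the count is 2.
Comparison with the Bézout bound: 2 ≤ 2 = deg(f)·deg(g), as expected for curves with no common component (the bound is attained).


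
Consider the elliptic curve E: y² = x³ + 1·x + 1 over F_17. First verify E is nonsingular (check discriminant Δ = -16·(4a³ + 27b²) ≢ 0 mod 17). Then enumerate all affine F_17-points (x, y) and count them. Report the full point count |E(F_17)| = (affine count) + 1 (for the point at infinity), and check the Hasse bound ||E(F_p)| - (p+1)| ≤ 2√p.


Affine points = {(0, 1), (0, 16), (4, 1), (4, 16), (6, 6), (6, 11), (9, 5), (9, 12), (10, 5), (10, 12), (11, 0), (13, 1), (13, 16), (15, 5), (15, 12), (16, 4), (16, 13)}; affine count = 17; |E(F_17)| = 18.

Discriminant check: Δ ∝ 4a³ + 27b² = 4·1³ + 27·1² = 4·1 + 27·1 ≡ 14 (mod 17). Nonzero ⇒ E is nonsingular.
For each x ∈ F_17, compute rhs = x³ + 1·x + 1 mod 17, then count y ∈ F_17 with y² ≡ rhs.
  x = 0: rhs = 1, matching y values: 1, 16 (2 points).
  x = 1: rhs = 3, matching y values: none (0 points).
  x = 2: rhs = 11, matching y values: none (0 points).
  x = 3: rhs = 14, matching y values: none (0 points).
  x = 4: rhs = 1, matching y values: 1, 16 (2 points).
  x = 5: rhs = 12, matching y values: none (0 points).
  x = 6: rhs = 2, matching y values: 6, 11 (2 points).
  x = 7: rhs = 11, matching y values: none (0 points).
  x = 8: rhs = 11, matching y values: none (0 points).
  x = 9: rhs = 8, matching y values: 5, 12 (2 points).
  x = 10: rhs = 8, matching y values: 5, 12 (2 points).
  x = 11: rhs = 0, matching y values: 0 (1 points).
  x = 12: rhs = 7, matching y values: none (0 points).
  x = 13: rhs = 1, matching y values: 1, 16 (2 points).
  x = 14: rhs = 5, matching y values: none (0 points).
  x = 15: rhs = 8, matching y values: 5, 12 (2 points).
  x = 16: rhs = 16, matching y values: 4, 13 (2 points).
Total affine count: 17.
Full point count |E(F_17)| = 17 + 1 = 18.
Hasse bound: |18 − (17+1)| = |0| = 0 ≤ 2√17 ≈ 8.2462 ✓.


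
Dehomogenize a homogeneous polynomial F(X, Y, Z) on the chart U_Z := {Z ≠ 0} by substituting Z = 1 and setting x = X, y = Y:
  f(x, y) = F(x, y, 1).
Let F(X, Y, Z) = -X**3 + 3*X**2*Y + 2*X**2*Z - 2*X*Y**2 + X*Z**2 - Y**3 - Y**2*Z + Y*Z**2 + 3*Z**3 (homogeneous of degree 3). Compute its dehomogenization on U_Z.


f(x, y) = -x**3 + 3*x**2*y + 2*x**2 - 2*x*y**2 + x - y**3 - y**2 + y + 3

On U_Z we set Z = 1. Each monomial c·X^i·Y^j·Z^k in F becomes c·x^i·y^j·1^k = c·x^i·y^j.
Substituting Z = 1: F(X, Y, 1) = -x**3 + 3*x**2*y + 2*x**2 - 2*x*y**2 + x - y**3 - y**2 + y + 3.
Note: deg(f) ≤ deg(F) = 3; strict inequality happens when F is divisible by Z (lost terms).


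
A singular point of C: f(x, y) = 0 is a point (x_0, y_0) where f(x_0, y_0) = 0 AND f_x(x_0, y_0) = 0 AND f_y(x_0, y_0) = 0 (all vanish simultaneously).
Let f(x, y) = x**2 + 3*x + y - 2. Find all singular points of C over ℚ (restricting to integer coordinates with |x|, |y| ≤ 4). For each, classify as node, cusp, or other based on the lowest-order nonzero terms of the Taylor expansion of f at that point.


No singular points in the scanned grid; C is smooth there.

Compute partial derivatives:
  f_x = 2*x + 3.
  f_y = 1.
f_y = 1 is a nonzero constant, so f_y never vanishes: no point (x, y) can satisfy f = f_x = f_y = 0. In particular no (x, y) ∈ {−4, ..., 4}² is singular; the curve is smooth.


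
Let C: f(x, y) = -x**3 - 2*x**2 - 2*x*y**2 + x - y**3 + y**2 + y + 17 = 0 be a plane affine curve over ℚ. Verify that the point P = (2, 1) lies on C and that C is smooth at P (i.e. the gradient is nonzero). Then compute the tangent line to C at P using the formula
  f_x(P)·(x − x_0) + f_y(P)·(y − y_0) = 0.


Tangent line at P: -21*x - 8*y + 50 = 0.

Step 1: f(2, 1) = 0, so P lies on C.
Step 2: partial derivatives
  f_x(x, y) = -3*x**2 - 4*x - 2*y**2 + 1, f_y(x, y) = -4*x*y - 3*y**2 + 2*y + 1.
  f_x(P) = -21, f_y(P) = -8 (gradient nonzero, so P is smooth).
Step 3: tangent line at P: -21·(x − 2) + -8·(y − 1) = 0.
Expanding: -21*x - 8*y + 50 = 0.


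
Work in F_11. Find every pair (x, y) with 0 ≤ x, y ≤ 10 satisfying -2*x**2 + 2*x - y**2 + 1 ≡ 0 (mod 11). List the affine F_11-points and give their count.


Affine F_11-points: {(0, 1), (0, 10), (1, 1), (1, 10), (3, 0), (5, 4), (5, 7), (7, 4), (7, 7), (9, 0)}; count = 10.

For each of the 121 pairs (x, y) ∈ F_11², evaluate f(x, y) mod 11. Record the zeros.
  x = 0: [0↦1, 1↦0, 2↦8, 3↦3, 4↦7, 5↦9, 6↦9, 7↦7, 8↦3, 9↦8, 10↦0]  zeros at y ∈ {1, 10}
  x = 1: [0↦1, 1↦0, 2↦8, 3↦3, 4↦7, 5↦9, 6↦9, 7↦7, 8↦3, 9↦8, 10↦0]  zeros at y ∈ {1, 10}
  x = 2: [0↦8, 1↦7, 2↦4, 3↦10, 4↦3, 5↦5, 6↦5, 7↦3, 8↦10, 9↦4, 10↦7]  zeros at y ∈ ∅
  x = 3: [0↦0, 1↦10, 2↦7, 3↦2, 4↦6, 5↦8, 6↦8, 7↦6, 8↦2, 9↦7, 10↦10]  zeros at y ∈ {0}
  x = 4: [0↦10, 1↦9, 2↦6, 3↦1, 4↦5, 5↦7, 6↦7, 7↦5, 8↦1, 9↦6, 10↦9]  zeros at y ∈ ∅
  x = 5: [0↦5, 1↦4, 2↦1, 3↦7, 4↦0, 5↦2, 6↦2, 7↦0, 8↦7, 9↦1, 10↦4]  zeros at y ∈ {4, 7}
  x = 6: [0↦7, 1↦6, 2↦3, 3↦9, 4↦2, 5↦4, 6↦4, 7↦2, 8↦9, 9↦3, 10↦6]  zeros at y ∈ ∅
  x = 7: [0↦5, 1↦4, 2↦1, 3↦7, 4↦0, 5↦2, 6↦2, 7↦0, 8↦7, 9↦1, 10↦4]  zeros at y ∈ {4, 7}
  x = 8: [0↦10, 1↦9, 2↦6, 3↦1, 4↦5, 5↦7, 6↦7, 7↦5, 8↦1, 9↦6, 10↦9]  zeros at y ∈ ∅
  x = 9: [0↦0, 1↦10, 2↦7, 3↦2, 4↦6, 5↦8, 6↦8, 7↦6, 8↦2, 9↦7, 10↦10]  zeros at y ∈ {0}
  x = 10: [0↦8, 1↦7, 2↦4, 3↦10, 4↦3, 5↦5, 6↦5, 7↦3, 8↦10, 9↦4, 10↦7]  zeros at y ∈ ∅
Collecting zeros: affine points = {(0, 1), (0, 10), (1, 1), (1, 10), (3, 0), (5, 4), (5, 7), (7, 4), (7, 7), (9, 0)}.
Total count |C(F_11)_aff| = 10.


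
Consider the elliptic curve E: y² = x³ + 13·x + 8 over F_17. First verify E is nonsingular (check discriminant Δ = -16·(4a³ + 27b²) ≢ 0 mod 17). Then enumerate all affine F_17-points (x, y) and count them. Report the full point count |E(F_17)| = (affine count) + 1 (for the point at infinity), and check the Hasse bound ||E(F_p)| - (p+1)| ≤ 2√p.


Affine points = {(0, 5), (0, 12), (2, 5), (2, 12), (6, 8), (6, 9), (7, 0), (9, 2), (9, 15), (10, 4), (10, 13), (15, 5), (15, 12)}; affine count = 13; |E(F_17)| = 14.

Discriminant check: Δ ∝ 4a³ + 27b² = 4·13³ + 27·8² = 4·2197 + 27·64 ≡ 10 (mod 17). Nonzero ⇒ E is nonsingular.
For each x ∈ F_17, compute rhs = x³ + 13·x + 8 mod 17, then count y ∈ F_17 with y² ≡ rhs.
  x = 0: rhs = 8, matching y values: 5, 12 (2 points).
  x = 1: rhs = 5, matching y values: none (0 points).
  x = 2: rhs = 8, matching y values: 5, 12 (2 points).
  x = 3: rhs = 6, matching y values: none (0 points).
  x = 4: rhs = 5, matching y values: none (0 points).
  x = 5: rhs = 11, matching y values: none (0 points).
  x = 6: rhs = 13, matching y values: 8, 9 (2 points).
  x = 7: rhs = 0, matching y values: 0 (1 points).
  x = 8: rhs = 12, matching y values: none (0 points).
  x = 9: rhs = 4, matching y values: 2, 15 (2 points).
  x = 10: rhs = 16, matching y values: 4, 13 (2 points).
  x = 11: rhs = 3, matching y values: none (0 points).
  x = 12: rhs = 5, matching y values: none (0 points).
  x = 13: rhs = 11, matching y values: none (0 points).
  x = 14: rhs = 10, matching y values: none (0 points).
  x = 15: rhs = 8, matching y values: 5, 12 (2 points).
  x = 16: rhs = 11, matching y values: none (0 points).
Total affine count: 13.
Full point count |E(F_17)| = 13 + 1 = 14.
Hasse bound: |14 − (17+1)| = |-4| = 4 ≤ 2√17 ≈ 8.2462 ✓.


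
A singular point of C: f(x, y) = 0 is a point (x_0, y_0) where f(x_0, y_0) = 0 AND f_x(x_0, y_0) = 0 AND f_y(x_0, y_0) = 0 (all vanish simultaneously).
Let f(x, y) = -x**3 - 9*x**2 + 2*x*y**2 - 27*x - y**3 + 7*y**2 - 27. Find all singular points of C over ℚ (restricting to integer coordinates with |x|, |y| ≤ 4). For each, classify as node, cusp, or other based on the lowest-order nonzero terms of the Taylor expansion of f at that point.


Singular points: {(-3, 0)}; classification: cusp.

Compute partial derivatives:
  f_x = -3*x**2 - 18*x + 2*y**2 - 27.
  f_y = 4*x*y - 3*y**2 + 14*y.
Scan x_0 ∈ {−4, ..., 4}. For each x_0, f_y(x_0, y) is a polynomial in y; find its integer roots y ∈ {−4, ..., 4}, then test f_x and f at those candidates.
  x = -4: f_y(-4, y) = -3*y**2 - 2*y; vanishes at y ∈ {0}. (-4, 0): f_x = -3 ≠ 0.
  x = -3: f_y(-3, y) = -3*y**2 + 2*y; vanishes at y ∈ {0}. (-3, 0): f_x = 0, f = 0 — SINGULAR.
  x = -2: f_y(-2, y) = -3*y**2 + 6*y; vanishes at y ∈ {0, 2}. (-2, 0): f_x = -3 ≠ 0; (-2, 2): f_x = 5 ≠ 0.
  x = -1: f_y(-1, y) = -3*y**2 + 10*y; vanishes at y ∈ {0}. (-1, 0): f_x = -12 ≠ 0.
  x = 0: f_y(0, y) = -3*y**2 + 14*y; vanishes at y ∈ {0}. (0, 0): f_x = -27 ≠ 0.
  x = 1: f_y(1, y) = -3*y**2 + 18*y; vanishes at y ∈ {0}. (1, 0): f_x = -48 ≠ 0.
  x = 2: f_y(2, y) = -3*y**2 + 22*y; vanishes at y ∈ {0}. (2, 0): f_x = -75 ≠ 0.
  x = 3: f_y(3, y) = -3*y**2 + 26*y; vanishes at y ∈ {0}. (3, 0): f_x = -108 ≠ 0.
  x = 4: f_y(4, y) = -3*y**2 + 30*y; vanishes at y ∈ {0}. (4, 0): f_x = -147 ≠ 0.
Only singular point on the grid: (-3, 0).
Classify: substitute x = -3 + u, y = 0 + v and expand: f = -u**3 + 2*u*v**2 - v**3 + v**2.
No constant or linear terms (consistent with a singular point). Quadratic part: v**2. Cubic part: -u**3 + 2*u*v**2 - v**3.
The quadratic part v**2 is a perfect square, so there is a single (double) tangent line v = 0, i.e. y = 0. Restricting the cubic part to that line (v = 0) leaves -u**3 ≠ 0, so f is not divisible by v and the branch is v² ≈ u**3 to lowest order — this is a cusp.
Classification: cusp.


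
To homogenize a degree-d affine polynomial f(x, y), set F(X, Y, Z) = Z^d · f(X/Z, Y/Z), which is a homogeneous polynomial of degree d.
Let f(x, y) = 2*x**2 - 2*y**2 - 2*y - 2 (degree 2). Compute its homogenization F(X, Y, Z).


F(X, Y, Z) = 2*X**2 - 2*Y**2 - 2*Y*Z - 2*Z**2

deg(f) = 2.
Substitute x = X/Z, y = Y/Z into f, then multiply by Z^2.
  monomial 2·x^2·y^0 ↦ 2·X^2·Y^0·Z^0.
  monomial -2·x^0·y^2 ↦ -2·X^0·Y^2·Z^0.
  monomial -2·x^0·y^1 ↦ -2·X^0·Y^1·Z^1.
  monomial -2·x^0·y^0 ↦ -2·X^0·Y^0·Z^2.
Collecting: F(X, Y, Z) = 2*X**2 - 2*Y**2 - 2*Y*Z - 2*Z**2.


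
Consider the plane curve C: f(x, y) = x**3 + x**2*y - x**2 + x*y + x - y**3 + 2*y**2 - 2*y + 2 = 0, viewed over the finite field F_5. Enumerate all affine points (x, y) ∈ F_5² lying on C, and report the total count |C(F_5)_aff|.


Affine F_5-points: {(4, 2)}; count = 1.

For each of the 25 pairs (x, y) ∈ F_5², evaluate f(x, y) mod 5. Record the zeros.
  x = 0: [0↦2, 1↦1, 2↦3, 3↦2, 4↦2]  zeros at y ∈ ∅
  x = 1: [0↦3, 1↦4, 2↦3, 3↦4, 4↦1]  zeros at y ∈ ∅
  x = 2: [0↦3, 1↦3, 2↦1, 3↦1, 4↦2]  zeros at y ∈ ∅
  x = 3: [0↦3, 1↦4, 2↦3, 3↦4, 4↦1]  zeros at y ∈ ∅
  x = 4: [0↦4, 1↦3, 2↦0, 3↦4, 4↦4]  zeros at y ∈ {2}
Collecting zeros: affine points = {(4, 2)}.
Total count |C(F_5)_aff| = 1.


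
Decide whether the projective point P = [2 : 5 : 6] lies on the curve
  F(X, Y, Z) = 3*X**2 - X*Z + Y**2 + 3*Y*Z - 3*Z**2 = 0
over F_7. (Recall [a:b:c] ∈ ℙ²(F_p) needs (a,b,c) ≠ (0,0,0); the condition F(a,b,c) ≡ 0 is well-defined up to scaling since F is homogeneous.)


F(2,5,6) ≡ 0 (mod 7); P is on the curve.

Evaluate F(2, 5, 6) term-by-term (mod 7).
  3*X**2 ↦ 3·4·1·1 = 12
  -X*Z ↦ -1·2·1·6 = -12
  Y**2 ↦ 1·1·25·1 = 25
  3*Y*Z ↦ 3·1·5·6 = 90
  -3*Z**2 ↦ -3·1·1·36 = -108
Sum: F(2, 5, 6) = (12) + (-12) + (25) + (90) + (-108) = 7.
Reducing mod 7: 7 ≡ 0 (mod 7).
Since F(a, b, c) ≡ 0 (mod 7), P lies on the curve.


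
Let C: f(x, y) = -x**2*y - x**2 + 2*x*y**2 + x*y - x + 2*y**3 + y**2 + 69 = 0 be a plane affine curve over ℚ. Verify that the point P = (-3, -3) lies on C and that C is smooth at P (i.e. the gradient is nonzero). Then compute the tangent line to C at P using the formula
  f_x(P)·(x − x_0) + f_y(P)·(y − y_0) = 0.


Tangent line at P: 2*x + 72*y + 222 = 0.

Step 1: f(-3, -3) = 0, so P lies on C.
Step 2: partial derivatives
  f_x(x, y) = -2*x*y - 2*x + 2*y**2 + y - 1, f_y(x, y) = -x**2 + 4*x*y + x + 6*y**2 + 2*y.
  f_x(P) = 2, f_y(P) = 72 (gradient nonzero, so P is smooth).
Step 3: tangent line at P: 2·(x − -3) + 72·(y − -3) = 0.
Expanding: 2*x + 72*y + 222 = 0.


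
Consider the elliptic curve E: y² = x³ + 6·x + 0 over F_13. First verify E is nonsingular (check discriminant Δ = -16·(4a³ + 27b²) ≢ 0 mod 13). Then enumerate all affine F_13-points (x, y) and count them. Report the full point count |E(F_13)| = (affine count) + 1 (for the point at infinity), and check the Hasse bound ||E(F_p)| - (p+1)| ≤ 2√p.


Affine points = {(0, 0), (4, 6), (4, 7), (5, 5), (5, 8), (8, 1), (8, 12), (9, 4), (9, 9)}; affine count = 9; |E(F_13)| = 10.

Discriminant check: Δ ∝ 4a³ + 27b² = 4·6³ + 27·0² = 4·216 + 27·0 ≡ 6 (mod 13). Nonzero ⇒ E is nonsingular.
For each x ∈ F_13, compute rhs = x³ + 6·x + 0 mod 13, then count y ∈ F_13 with y² ≡ rhs.
  x = 0: rhs = 0, matching y values: 0 (1 points).
  x = 1: rhs = 7, matching y values: none (0 points).
  x = 2: rhs = 7, matching y values: none (0 points).
  x = 3: rhs = 6, matching y values: none (0 points).
  x = 4: rhs = 10, matching y values: 6, 7 (2 points).
  x = 5: rhs = 12, matching y values: 5, 8 (2 points).
  x = 6: rhs = 5, matching y values: none (0 points).
  x = 7: rhs = 8, matching y values: none (0 points).
  x = 8: rhs = 1, matching y values: 1, 12 (2 points).
  x = 9: rhs = 3, matching y values: 4, 9 (2 points).
  x = 10: rhs = 7, matching y values: none (0 points).
  x = 11: rhs = 6, matching y values: none (0 points).
  x = 12: rhs = 6, matching y values: none (0 points).
Total affine count: 9.
Full point count |E(F_13)| = 9 + 1 = 10.
Hasse bound: |10 − (13+1)| = |-4| = 4 ≤ 2√13 ≈ 7.2111 ✓.


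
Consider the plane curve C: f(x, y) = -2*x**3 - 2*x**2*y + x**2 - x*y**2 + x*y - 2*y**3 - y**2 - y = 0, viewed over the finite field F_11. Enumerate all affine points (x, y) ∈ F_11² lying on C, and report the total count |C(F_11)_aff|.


Affine F_11-points: {(0, 0), (0, 2), (0, 3), (1, 6), (1, 9), (2, 6), (6, 0), (7, 2), (8, 2), (8, 4), (8, 6)}; count = 11.

For each of the 121 pairs (x, y) ∈ F_11², evaluate f(x, y) mod 11. Record the zeros.
  x = 0: [0↦0, 1↦7, 2↦0, 3↦0, 4↦6, 5↦6, 6↦10, 7↦6, 8↦4, 9↦3, 10↦2]  zeros at y ∈ {0, 2, 3}
  x = 1: [0↦10, 1↦4, 2↦4, 3↦9, 4↦7, 5↦8, 6↦0, 7↦4, 8↦8, 9↦0, 10↦1]  zeros at y ∈ {6, 9}
  x = 2: [0↦10, 1↦9, 2↦1, 3↦7, 4↦4, 5↦2, 6↦0, 7↦8, 8↦3, 9↦6, 10↦5]  zeros at y ∈ {6}
  x = 3: [0↦10, 1↦10, 2↦1, 3↦4, 4↦7, 5↦9, 6↦9, 7↦6, 8↦10, 9↦9, 10↦2]  zeros at y ∈ ∅
  x = 4: [0↦9, 1↦6, 2↦3, 3↦10, 4↦4, 5↦6, 6↦4, 7↦8, 8↦6, 9↦8, 10↦2]  zeros at y ∈ ∅
  x = 5: [0↦6, 1↦7, 2↦6, 3↦2, 4↦5, 5↦3, 6↦6, 7↦2, 8↦1, 9↦2, 10↦4]  zeros at y ∈ ∅
  x = 6: [0↦0, 1↦1, 2↦9, 3↦1, 4↦9, 5↦10, 6↦3, 7↦9, 8↦5, 9↦1, 10↦7]  zeros at y ∈ {0}
  x = 7: [0↦1, 1↦9, 2↦0, 3↦6, 4↦4, 5↦4, 6↦5, 7↦6, 8↦6, 9↦4, 10↦10]  zeros at y ∈ {2}
  x = 8: [0↦8, 1↦8, 2↦0, 3↦5, 4↦0, 5↦6, 6↦0, 7↦3, 8↦3, 9↦10, 10↦1]  zeros at y ∈ {2, 4, 6}
  x = 9: [0↦9, 1↦8, 2↦8, 3↦8, 4↦7, 5↦4, 6↦9, 7↦10, 8↦6, 9↦7, 10↦1]  zeros at y ∈ ∅
  x = 10: [0↦3, 1↦8, 2↦1, 3↦3, 4↦2, 5↦8, 6↦9, 7↦4, 8↦3, 9↦5, 10↦9]  zeros at y ∈ ∅
Collecting zeros: affine points = {(0, 0), (0, 2), (0, 3), (1, 6), (1, 9), (2, 6), (6, 0), (7, 2), (8, 2), (8, 4), (8, 6)}.
Total count |C(F_11)_aff| = 11.


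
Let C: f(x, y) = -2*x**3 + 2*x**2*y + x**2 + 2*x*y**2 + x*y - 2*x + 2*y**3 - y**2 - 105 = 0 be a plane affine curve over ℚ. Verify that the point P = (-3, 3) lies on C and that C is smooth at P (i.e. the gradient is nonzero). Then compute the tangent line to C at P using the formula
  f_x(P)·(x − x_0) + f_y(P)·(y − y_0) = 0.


Tangent line at P: -77*x + 27*y - 312 = 0.

Step 1: f(-3, 3) = 0, so P lies on C.
Step 2: partial derivatives
  f_x(x, y) = -6*x**2 + 4*x*y + 2*x + 2*y**2 + y - 2, f_y(x, y) = 2*x**2 + 4*x*y + x + 6*y**2 - 2*y.
  f_x(P) = -77, f_y(P) = 27 (gradient nonzero, so P is smooth).
Step 3: tangent line at P: -77·(x − -3) + 27·(y − 3) = 0.
Expanding: -77*x + 27*y - 312 = 0.


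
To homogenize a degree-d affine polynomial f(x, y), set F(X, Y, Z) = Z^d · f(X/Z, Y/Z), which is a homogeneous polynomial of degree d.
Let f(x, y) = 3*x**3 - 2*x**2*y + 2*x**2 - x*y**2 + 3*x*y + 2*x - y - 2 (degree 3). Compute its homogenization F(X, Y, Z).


F(X, Y, Z) = 3*X**3 - 2*X**2*Y + 2*X**2*Z - X*Y**2 + 3*X*Y*Z + 2*X*Z**2 - Y*Z**2 - 2*Z**3

deg(f) = 3.
Substitute x = X/Z, y = Y/Z into f, then multiply by Z^3.
  monomial 3·x^3·y^0 ↦ 3·X^3·Y^0·Z^0.
  monomial -2·x^2·y^1 ↦ -2·X^2·Y^1·Z^0.
  monomial 2·x^2·y^0 ↦ 2·X^2·Y^0·Z^1.
  monomial -1·x^1·y^2 ↦ -1·X^1·Y^2·Z^0.
  monomial 3·x^1·y^1 ↦ 3·X^1·Y^1·Z^1.
  monomial 2·x^1·y^0 ↦ 2·X^1·Y^0·Z^2.
  monomial -1·x^0·y^1 ↦ -1·X^0·Y^1·Z^2.
  monomial -2·x^0·y^0 ↦ -2·X^0·Y^0·Z^3.
Collecting: F(X, Y, Z) = 3*X**3 - 2*X**2*Y + 2*X**2*Z - X*Y**2 + 3*X*Y*Z + 2*X*Z**2 - Y*Z**2 - 2*Z**3.


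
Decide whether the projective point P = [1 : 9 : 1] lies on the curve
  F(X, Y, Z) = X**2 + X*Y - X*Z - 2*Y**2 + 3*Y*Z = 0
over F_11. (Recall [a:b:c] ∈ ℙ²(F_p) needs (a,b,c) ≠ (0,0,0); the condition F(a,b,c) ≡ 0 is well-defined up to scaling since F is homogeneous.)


F(1,9,1) ≡ 6 (mod 11); P is NOT on the curve.

Evaluate F(1, 9, 1) term-by-term (mod 11).
  X**2 ↦ 1·1·1·1 = 1
  X*Y ↦ 1·1·9·1 = 9
  -X*Z ↦ -1·1·1·1 = -1
  -2*Y**2 ↦ -2·1·81·1 = -162
  3*Y*Z ↦ 3·1·9·1 = 27
Sum: F(1, 9, 1) = (1) + (9) + (-1) + (-162) + (27) = -126.
Reducing mod 11: -126 ≡ 6 (mod 11).
Since F(a, b, c) ≡ 6 ≠ 0 (mod 11), P does NOT lie on the curve.


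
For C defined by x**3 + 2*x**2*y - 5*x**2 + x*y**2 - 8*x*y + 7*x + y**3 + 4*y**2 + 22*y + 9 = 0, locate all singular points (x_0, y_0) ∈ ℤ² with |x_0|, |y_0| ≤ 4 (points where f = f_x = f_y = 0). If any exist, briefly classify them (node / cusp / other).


Singular points: {(3, -2)}; classification: cusp.

Compute partial derivatives:
  f_x = 3*x**2 + 4*x*y - 10*x + y**2 - 8*y + 7.
  f_y = 2*x**2 + 2*x*y - 8*x + 3*y**2 + 8*y + 22.
Scan x_0 ∈ {−4, ..., 4}. For each x_0, f_y(x_0, y) is a polynomial in y; find its integer roots y ∈ {−4, ..., 4}, then test f_x and f at those candidates.
  x = -4: f_y(-4, y) = 3*y**2 + 86; no integer root y with |y| ≤ 4.
  x = -3: f_y(-3, y) = 3*y**2 + 2*y + 64; no integer root y with |y| ≤ 4.
  x = -2: f_y(-2, y) = 3*y**2 + 4*y + 46; no integer root y with |y| ≤ 4.
  x = -1: f_y(-1, y) = 3*y**2 + 6*y + 32; no integer root y with |y| ≤ 4.
  x = 0: f_y(0, y) = 3*y**2 + 8*y + 22; no integer root y with |y| ≤ 4.
  x = 1: f_y(1, y) = 3*y**2 + 10*y + 16; no integer root y with |y| ≤ 4.
  x = 2: f_y(2, y) = 3*y**2 + 12*y + 14; no integer root y with |y| ≤ 4.
  x = 3: f_y(3, y) = 3*y**2 + 14*y + 16; vanishes at y ∈ {-2}. (3, -2): f_x = 0, f = 0 — SINGULAR.
  x = 4: f_y(4, y) = 3*y**2 + 16*y + 22; no integer root y with |y| ≤ 4.
Only singular point on the grid: (3, -2).
Classify: substitute x = 3 + u, y = -2 + v and expand: f = u**3 + 2*u**2*v + u*v**2 + v**3 + v**2.
No constant or linear terms (consistent with a singular point). Quadratic part: v**2. Cubic part: u**3 + 2*u**2*v + u*v**2 + v**3.
The quadratic part v**2 is a perfect square, so there is a single (double) tangent line v = 0, i.e. y = -2. Restricting the cubic part to that line (v = 0) leaves u**3 ≠ 0, so f is not divisible by v and the branch is v² ≈ -u**3 to lowest order — this is a cusp.
Classification: cusp.


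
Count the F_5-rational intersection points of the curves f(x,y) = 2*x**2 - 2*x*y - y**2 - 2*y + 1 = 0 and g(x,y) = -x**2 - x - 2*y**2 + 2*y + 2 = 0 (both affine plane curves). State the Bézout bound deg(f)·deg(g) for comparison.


Common zeros: {(3, 1)}; count = 1; Bézout bound = 4.

deg(f) = 2, deg(g) = 2, so Bézout bound = 4.
Scan x ∈ F_5. For each x, list the y ∈ F_5 with f(x, y) ≡ 0 and those with g(x, y) ≡ 0 (mod 5); the common zeros in that column are the intersection.
  x = 0: f ≡ 0 at y ∈ ∅; g ≡ 0 at y ∈ {3}; common: ∅.
  x = 1: f ≡ 0 at y ∈ ∅; g ≡ 0 at y ∈ {0, 1}; common: ∅.
  x = 2: f ≡ 0 at y ∈ ∅; g ≡ 0 at y ∈ ∅; common: ∅.
  x = 3: f ≡ 0 at y ∈ {1}; g ≡ 0 at y ∈ {0, 1}; common: {1}.
  x = 4: f ≡ 0 at y ∈ ∅; g ≡ 0 at y ∈ {3}; common: ∅.
Collecting: common zeros = {(3, 1)}, so the count is 1.
Comparison with the Bézout bound: 1 ≤ 4 = deg(f)·deg(g), as expected for curves with no common component (the affine F_5-count falls short of the bound because intersections may lie at infinity, over extension fields, or carry multiplicity).


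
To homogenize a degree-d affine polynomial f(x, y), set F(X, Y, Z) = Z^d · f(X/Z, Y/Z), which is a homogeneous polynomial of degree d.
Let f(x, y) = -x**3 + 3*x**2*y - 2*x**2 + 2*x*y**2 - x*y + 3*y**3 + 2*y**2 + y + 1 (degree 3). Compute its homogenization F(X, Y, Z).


F(X, Y, Z) = -X**3 + 3*X**2*Y - 2*X**2*Z + 2*X*Y**2 - X*Y*Z + 3*Y**3 + 2*Y**2*Z + Y*Z**2 + Z**3

deg(f) = 3.
Substitute x = X/Z, y = Y/Z into f, then multiply by Z^3.
  monomial -1·x^3·y^0 ↦ -1·X^3·Y^0·Z^0.
  monomial 3·x^2·y^1 ↦ 3·X^2·Y^1·Z^0.
  monomial -2·x^2·y^0 ↦ -2·X^2·Y^0·Z^1.
  monomial 2·x^1·y^2 ↦ 2·X^1·Y^2·Z^0.
  monomial -1·x^1·y^1 ↦ -1·X^1·Y^1·Z^1.
  monomial 3·x^0·y^3 ↦ 3·X^0·Y^3·Z^0.
  monomial 2·x^0·y^2 ↦ 2·X^0·Y^2·Z^1.
  monomial 1·x^0·y^1 ↦ 1·X^0·Y^1·Z^2.
  monomial 1·x^0·y^0 ↦ 1·X^0·Y^0·Z^3.
Collecting: F(X, Y, Z) = -X**3 + 3*X**2*Y - 2*X**2*Z + 2*X*Y**2 - X*Y*Z + 3*Y**3 + 2*Y**2*Z + Y*Z**2 + Z**3.


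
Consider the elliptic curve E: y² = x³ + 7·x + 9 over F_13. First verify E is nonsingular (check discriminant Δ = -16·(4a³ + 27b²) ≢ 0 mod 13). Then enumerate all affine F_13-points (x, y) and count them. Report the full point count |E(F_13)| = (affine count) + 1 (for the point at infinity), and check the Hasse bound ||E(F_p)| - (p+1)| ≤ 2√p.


Affine points = {(0, 3), (0, 10), (1, 2), (1, 11), (4, 6), (4, 7), (5, 0), (10, 0), (11, 0), (12, 1), (12, 12)}; affine count = 11; |E(F_13)| = 12.

Discriminant check: Δ ∝ 4a³ + 27b² = 4·7³ + 27·9² = 4·343 + 27·81 ≡ 10 (mod 13). Nonzero ⇒ E is nonsingular.
For each x ∈ F_13, compute rhs = x³ + 7·x + 9 mod 13, then count y ∈ F_13 with y² ≡ rhs.
  x = 0: rhs = 9, matching y values: 3, 10 (2 points).
  x = 1: rhs = 4, matching y values: 2, 11 (2 points).
  x = 2: rhs = 5, matching y values: none (0 points).
  x = 3: rhs = 5, matching y values: none (0 points).
  x = 4: rhs = 10, matching y values: 6, 7 (2 points).
  x = 5: rhs = 0, matching y values: 0 (1 points).
  x = 6: rhs = 7, matching y values: none (0 points).
  x = 7: rhs = 11, matching y values: none (0 points).
  x = 8: rhs = 5, matching y values: none (0 points).
  x = 9: rhs = 8, matching y values: none (0 points).
  x = 10: rhs = 0, matching y values: 0 (1 points).
  x = 11: rhs = 0, matching y values: 0 (1 points).
  x = 12: rhs = 1, matching y values: 1, 12 (2 points).
Total affine count: 11.
Full point count |E(F_13)| = 11 + 1 = 12.
Hasse bound: |12 − (13+1)| = |-2| = 2 ≤ 2√13 ≈ 7.2111 ✓.


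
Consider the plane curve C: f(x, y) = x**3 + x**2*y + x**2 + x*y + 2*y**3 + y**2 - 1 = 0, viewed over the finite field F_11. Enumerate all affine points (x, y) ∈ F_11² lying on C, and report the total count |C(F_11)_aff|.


Affine F_11-points: {(0, 4), (1, 5), (2, 0), (3, 10), (5, 9), (6, 3), (7, 4), (7, 5), (7, 7), (8, 5), (9, 1), (10, 4)}; count = 12.

For each of the 121 pairs (x, y) ∈ F_11², evaluate f(x, y) mod 11. Record the zeros.
  x = 0: [0↦10, 1↦2, 2↦8, 3↦7, 4↦0, 5↦10, 6↦5, 7↦8, 8↦9, 9↦9, 10↦9]  zeros at y ∈ {4}
  x = 1: [0↦1, 1↦6, 2↦3, 3↦4, 4↦10, 5↦0, 6↦8, 7↦2, 8↦5, 9↦7, 10↦9]  zeros at y ∈ {5}
  x = 2: [0↦0, 1↦9, 2↦10, 3↦4, 4↦3, 5↦8, 6↦9, 7↦7, 8↦3, 9↦9, 10↦4]  zeros at y ∈ {0}
  x = 3: [0↦2, 1↦6, 2↦2, 3↦2, 4↦7, 5↦7, 6↦3, 7↦7, 8↦9, 9↦10, 10↦0]  zeros at y ∈ {10}
  x = 4: [0↦2, 1↦3, 2↦7, 3↦4, 4↦6, 5↦3, 6↦7, 7↦8, 8↦7, 9↦5, 10↦3]  zeros at y ∈ ∅
  x = 5: [0↦6, 1↦6, 2↦9, 3↦5, 4↦6, 5↦2, 6↦5, 7↦5, 8↦3, 9↦0, 10↦8]  zeros at y ∈ {9}
  x = 6: [0↦9, 1↦10, 2↦3, 3↦0, 4↦2, 5↦10, 6↦3, 7↦4, 8↦3, 9↦1, 10↦10]  zeros at y ∈ {3}
  x = 7: [0↦6, 1↦10, 2↦6, 3↦6, 4↦0, 5↦0, 6↦7, 7↦0, 8↦2, 9↦3, 10↦4]  zeros at y ∈ {4, 5, 7}
  x = 8: [0↦3, 1↦1, 2↦2, 3↦7, 4↦6, 5↦0, 6↦1, 7↦10, 8↦6, 9↦1, 10↦7]  zeros at y ∈ {5}
  x = 9: [0↦6, 1↦0, 2↦8, 3↦9, 4↦4, 5↦5, 6↦2, 7↦7, 8↦10, 9↦1, 10↦3]  zeros at y ∈ {1}
  x = 10: [0↦10, 1↦2, 2↦8, 3↦7, 4↦0, 5↦10, 6↦5, 7↦8, 8↦9, 9↦9, 10↦9]  zeros at y ∈ {4}
Collecting zeros: affine points = {(0, 4), (1, 5), (2, 0), (3, 10), (5, 9), (6, 3), (7, 4), (7, 5), (7, 7), (8, 5), (9, 1), (10, 4)}.
Total count |C(F_11)_aff| = 12.


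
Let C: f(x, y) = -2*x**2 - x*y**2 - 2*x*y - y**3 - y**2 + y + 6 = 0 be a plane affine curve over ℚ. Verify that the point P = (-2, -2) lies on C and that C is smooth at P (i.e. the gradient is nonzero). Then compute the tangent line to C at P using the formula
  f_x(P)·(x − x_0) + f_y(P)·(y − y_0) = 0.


Tangent line at P: 8*x - 11*y - 6 = 0.

Step 1: f(-2, -2) = 0, so P lies on C.
Step 2: partial derivatives
  f_x(x, y) = -4*x - y**2 - 2*y, f_y(x, y) = -2*x*y - 2*x - 3*y**2 - 2*y + 1.
  f_x(P) = 8, f_y(P) = -11 (gradient nonzero, so P is smooth).
Step 3: tangent line at P: 8·(x − -2) + -11·(y − -2) = 0.
Expanding: 8*x - 11*y - 6 = 0.


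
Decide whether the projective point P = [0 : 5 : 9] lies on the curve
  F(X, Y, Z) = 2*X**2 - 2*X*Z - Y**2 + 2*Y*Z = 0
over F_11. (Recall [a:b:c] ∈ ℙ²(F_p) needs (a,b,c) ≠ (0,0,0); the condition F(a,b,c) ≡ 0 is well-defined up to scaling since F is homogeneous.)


F(0,5,9) ≡ 10 (mod 11); P is NOT on the curve.

Evaluate F(0, 5, 9) term-by-term (mod 11).
  2*X**2 ↦ 2·0·1·1 = 0
  -2*X*Z ↦ -2·0·1·9 = 0
  -Y**2 ↦ -1·1·25·1 = -25
  2*Y*Z ↦ 2·1·5·9 = 90
Sum: F(0, 5, 9) = (0) + (0) + (-25) + (90) = 65.
Reducing mod 11: 65 ≡ 10 (mod 11).
Since F(a, b, c) ≡ 10 ≠ 0 (mod 11), P does NOT lie on the curve.


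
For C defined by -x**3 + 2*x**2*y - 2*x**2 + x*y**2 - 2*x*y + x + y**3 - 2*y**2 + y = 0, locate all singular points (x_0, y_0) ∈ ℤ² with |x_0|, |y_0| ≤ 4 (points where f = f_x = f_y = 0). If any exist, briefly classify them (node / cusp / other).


Singular points: {(0, 1)}; classification: cusp.

Compute partial derivatives:
  f_x = -3*x**2 + 4*x*y - 4*x + y**2 - 2*y + 1.
  f_y = 2*x**2 + 2*x*y - 2*x + 3*y**2 - 4*y + 1.
Scan x_0 ∈ {−4, ..., 4}. For each x_0, f_y(x_0, y) is a polynomial in y; find its integer roots y ∈ {−4, ..., 4}, then test f_x and f at those candidates.
  x = -4: f_y(-4, y) = 3*y**2 - 12*y + 41; no integer root y with |y| ≤ 4.
  x = -3: f_y(-3, y) = 3*y**2 - 10*y + 25; no integer root y with |y| ≤ 4.
  x = -2: f_y(-2, y) = 3*y**2 - 8*y + 13; no integer root y with |y| ≤ 4.
  x = -1: f_y(-1, y) = 3*y**2 - 6*y + 5; no integer root y with |y| ≤ 4.
  x = 0: f_y(0, y) = 3*y**2 - 4*y + 1; vanishes at y ∈ {1}. (0, 1): f_x = 0, f = 0 — SINGULAR.
  x = 1: f_y(1, y) = 3*y**2 - 2*y + 1; no integer root y with |y| ≤ 4.
  x = 2: f_y(2, y) = 3*y**2 + 5; no integer root y with |y| ≤ 4.
  x = 3: f_y(3, y) = 3*y**2 + 2*y + 13; no integer root y with |y| ≤ 4.
  x = 4: f_y(4, y) = 3*y**2 + 4*y + 25; no integer root y with |y| ≤ 4.
Only singular point on the grid: (0, 1).
Classify: substitute x = 0 + u, y = 1 + v and expand: f = -u**3 + 2*u**2*v + u*v**2 + v**3 + v**2.
No constant or linear terms (consistent with a singular point). Quadratic part: v**2. Cubic part: -u**3 + 2*u**2*v + u*v**2 + v**3.
The quadratic part v**2 is a perfect square, so there is a single (double) tangent line v = 0, i.e. y = 1. Restricting the cubic part to that line (v = 0) leaves -u**3 ≠ 0, so f is not divisible by v and the branch is v² ≈ u**3 to lowest order — this is a cusp.
Classification: cusp.


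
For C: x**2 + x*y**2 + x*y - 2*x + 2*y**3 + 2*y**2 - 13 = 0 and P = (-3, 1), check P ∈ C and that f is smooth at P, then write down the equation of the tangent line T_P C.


Tangent line at P: -6*x + y - 19 = 0.

Step 1: f(-3, 1) = 0, so P lies on C.
Step 2: partial derivatives
  f_x(x, y) = 2*x + y**2 + y - 2, f_y(x, y) = 2*x*y + x + 6*y**2 + 4*y.
  f_x(P) = -6, f_y(P) = 1 (gradient nonzero, so P is smooth).
Step 3: tangent line at P: -6·(x − -3) + 1·(y − 1) = 0.
Expanding: -6*x + y - 19 = 0.


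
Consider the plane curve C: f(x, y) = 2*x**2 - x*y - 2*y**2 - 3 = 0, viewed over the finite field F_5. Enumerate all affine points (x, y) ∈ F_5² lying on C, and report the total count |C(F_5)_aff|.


Affine F_5-points: {(0, 1), (0, 4), (2, 0), (2, 4), (3, 0), (3, 1)}; count = 6.

For each of the 25 pairs (x, y) ∈ F_5², evaluate f(x, y) mod 5. Record the zeros.
  x = 0: [0↦2, 1↦0, 2↦4, 3↦4, 4↦0]  zeros at y ∈ {1, 4}
  x = 1: [0↦4, 1↦1, 2↦4, 3↦3, 4↦3]  zeros at y ∈ ∅
  x = 2: [0↦0, 1↦1, 2↦3, 3↦1, 4↦0]  zeros at y ∈ {0, 4}
  x = 3: [0↦0, 1↦0, 2↦1, 3↦3, 4↦1]  zeros at y ∈ {0, 1}
  x = 4: [0↦4, 1↦3, 2↦3, 3↦4, 4↦1]  zeros at y ∈ ∅
Collecting zeros: affine points = {(0, 1), (0, 4), (2, 0), (2, 4), (3, 0), (3, 1)}.
Total count |C(F_5)_aff| = 6.


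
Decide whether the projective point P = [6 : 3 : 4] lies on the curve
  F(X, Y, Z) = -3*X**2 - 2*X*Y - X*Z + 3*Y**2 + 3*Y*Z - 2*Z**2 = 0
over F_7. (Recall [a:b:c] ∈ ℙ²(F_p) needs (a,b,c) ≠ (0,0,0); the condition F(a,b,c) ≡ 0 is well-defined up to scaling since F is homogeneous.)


F(6,3,4) ≡ 3 (mod 7); P is NOT on the curve.

Evaluate F(6, 3, 4) term-by-term (mod 7).
  -3*X**2 ↦ -3·36·1·1 = -108
  -2*X*Y ↦ -2·6·3·1 = -36
  -X*Z ↦ -1·6·1·4 = -24
  3*Y**2 ↦ 3·1·9·1 = 27
  3*Y*Z ↦ 3·1·3·4 = 36
  -2*Z**2 ↦ -2·1·1·16 = -32
Sum: F(6, 3, 4) = (-108) + (-36) + (-24) + (27) + (36) + (-32) = -137.
Reducing mod 7: -137 ≡ 3 (mod 7).
Since F(a, b, c) ≡ 3 ≠ 0 (mod 7), P does NOT lie on the curve.


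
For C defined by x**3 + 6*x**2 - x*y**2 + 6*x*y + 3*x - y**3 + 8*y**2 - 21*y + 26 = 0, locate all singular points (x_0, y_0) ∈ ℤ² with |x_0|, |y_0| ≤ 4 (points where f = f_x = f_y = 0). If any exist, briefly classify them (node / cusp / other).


Singular points: {(-2, 3)}; classification: cusp.

Compute partial derivatives:
  f_x = 3*x**2 + 12*x - y**2 + 6*y + 3.
  f_y = -2*x*y + 6*x - 3*y**2 + 16*y - 21.
Scan x_0 ∈ {−4, ..., 4}. For each x_0, f_y(x_0, y) is a polynomial in y; find its integer roots y ∈ {−4, ..., 4}, then test f_x and f at those candidates.
  x = -4: f_y(-4, y) = -3*y**2 + 24*y - 45; vanishes at y ∈ {3}. (-4, 3): f_x = 12 ≠ 0.
  x = -3: f_y(-3, y) = -3*y**2 + 22*y - 39; vanishes at y ∈ {3}. (-3, 3): f_x = 3 ≠ 0.
  x = -2: f_y(-2, y) = -3*y**2 + 20*y - 33; vanishes at y ∈ {3}. (-2, 3): f_x = 0, f = 0 — SINGULAR.
  x = -1: f_y(-1, y) = -3*y**2 + 18*y - 27; vanishes at y ∈ {3}. (-1, 3): f_x = 3 ≠ 0.
  x = 0: f_y(0, y) = -3*y**2 + 16*y - 21; vanishes at y ∈ {3}. (0, 3): f_x = 12 ≠ 0.
  x = 1: f_y(1, y) = -3*y**2 + 14*y - 15; vanishes at y ∈ {3}. (1, 3): f_x = 27 ≠ 0.
  x = 2: f_y(2, y) = -3*y**2 + 12*y - 9; vanishes at y ∈ {1, 3}. (2, 1): f_x = 44 ≠ 0; (2, 3): f_x = 48 ≠ 0.
  x = 3: f_y(3, y) = -3*y**2 + 10*y - 3; vanishes at y ∈ {3}. (3, 3): f_x = 75 ≠ 0.
  x = 4: f_y(4, y) = -3*y**2 + 8*y + 3; vanishes at y ∈ {3}. (4, 3): f_x = 108 ≠ 0.
Only singular point on the grid: (-2, 3).
Classify: substitute x = -2 + u, y = 3 + v and expand: f = u**3 - u*v**2 - v**3 + v**2.
No constant or linear terms (consistent with a singular point). Quadratic part: v**2. Cubic part: u**3 - u*v**2 - v**3.
The quadratic part v**2 is a perfect square, so there is a single (double) tangent line v = 0, i.e. y = 3. Restricting the cubic part to that line (v = 0) leaves u**3 ≠ 0, so f is not divisible by v and the branch is v² ≈ -u**3 to lowest order — this is a cusp.
Classification: cusp.


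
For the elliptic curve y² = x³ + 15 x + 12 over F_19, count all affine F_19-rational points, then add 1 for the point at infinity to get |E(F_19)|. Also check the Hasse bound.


Affine points = {(1, 3), (1, 16), (7, 2), (7, 17), (8, 6), (8, 13), (11, 8), (11, 11), (12, 1), (12, 18), (16, 4), (16, 15)}; affine count = 12; |E(F_19)| = 13.

Discriminant check: Δ ∝ 4a³ + 27b² = 4·15³ + 27·12² = 4·3375 + 27·144 ≡ 3 (mod 19). Nonzero ⇒ E is nonsingular.
For each x ∈ F_19, compute rhs = x³ + 15·x + 12 mod 19, then count y ∈ F_19 with y² ≡ rhs.
  x = 0: rhs = 12, matching y values: none (0 points).
  x = 1: rhs = 9, matching y values: 3, 16 (2 points).
  x = 2: rhs = 12, matching y values: none (0 points).
  x = 3: rhs = 8, matching y values: none (0 points).
  x = 4: rhs = 3, matching y values: none (0 points).
  x = 5: rhs = 3, matching y values: none (0 points).
  x = 6: rhs = 14, matching y values: none (0 points).
  x = 7: rhs = 4, matching y values: 2, 17 (2 points).
  x = 8: rhs = 17, matching y values: 6, 13 (2 points).
  x = 9: rhs = 2, matching y values: none (0 points).
  x = 10: rhs = 3, matching y values: none (0 points).
  x = 11: rhs = 7, matching y values: 8, 11 (2 points).
  x = 12: rhs = 1, matching y values: 1, 18 (2 points).
  x = 13: rhs = 10, matching y values: none (0 points).
  x = 14: rhs = 2, matching y values: none (0 points).
  x = 15: rhs = 2, matching y values: none (0 points).
  x = 16: rhs = 16, matching y values: 4, 15 (2 points).
  x = 17: rhs = 12, matching y values: none (0 points).
  x = 18: rhs = 15, matching y values: none (0 points).
Total affine count: 12.
Full point count |E(F_19)| = 12 + 1 = 13.
Hasse bound: |13 − (19+1)| = |-7| = 7 ≤ 2√19 ≈ 8.7178 ✓.


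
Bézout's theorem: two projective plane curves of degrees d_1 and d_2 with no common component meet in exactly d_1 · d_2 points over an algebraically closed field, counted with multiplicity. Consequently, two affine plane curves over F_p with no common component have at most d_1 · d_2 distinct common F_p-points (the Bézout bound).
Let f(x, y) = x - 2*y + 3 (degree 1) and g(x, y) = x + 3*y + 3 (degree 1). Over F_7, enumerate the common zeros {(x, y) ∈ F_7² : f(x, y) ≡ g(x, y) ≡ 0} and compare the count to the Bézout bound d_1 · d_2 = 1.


Common zeros: {(4, 0)}; count = 1; Bézout bound = 1.

deg(f) = 1, deg(g) = 1, so Bézout bound = 1.
Scan x ∈ F_7. For each x, list the y ∈ F_7 with f(x, y) ≡ 0 and those with g(x, y) ≡ 0 (mod 7); the common zeros in that column are the intersection.
  x = 0: f ≡ 0 at y ∈ {5}; g ≡ 0 at y ∈ {6}; common: ∅.
  x = 1: f ≡ 0 at y ∈ {2}; g ≡ 0 at y ∈ {1}; common: ∅.
  x = 2: f ≡ 0 at y ∈ {6}; g ≡ 0 at y ∈ {3}; common: ∅.
  x = 3: f ≡ 0 at y ∈ {3}; g ≡ 0 at y ∈ {5}; common: ∅.
  x = 4: f ≡ 0 at y ∈ {0}; g ≡ 0 at y ∈ {0}; common: {0}.
  x = 5: f ≡ 0 at y ∈ {4}; g ≡ 0 at y ∈ {2}; common: ∅.
  x = 6: f ≡ 0 at y ∈ {1}; g ≡ 0 at y ∈ {4}; common: ∅.
Collecting: common zeros = {(4, 0)}, so the count is 1.
Comparison with the Bézout bound: 1 ≤ 1 = deg(f)·deg(g), as expected for curves with no common component (the bound is attained).
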